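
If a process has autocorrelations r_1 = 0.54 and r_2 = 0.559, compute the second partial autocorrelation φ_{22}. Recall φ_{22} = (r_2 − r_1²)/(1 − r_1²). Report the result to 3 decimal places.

φ_{22} = (r_2 − r_1²) / (1 − r_1²)
r_1² = (0.54)² = 0.2916
Numerator = 0.559 − 0.2916 = 0.2674; denominator = 1 − 0.2916 = 0.7084
φ_{22} = 0.2674 / 0.7084 = 0.377

0.377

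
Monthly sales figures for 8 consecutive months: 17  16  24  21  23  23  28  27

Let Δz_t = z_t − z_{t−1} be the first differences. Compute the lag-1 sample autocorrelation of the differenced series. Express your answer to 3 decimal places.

-0.693

First differences Δz: -1, 8, -3, 2, 0, 5, -1
Mean of differences = 1.4286
Numerator Σ(Δz_t−Δz̄)(Δz_{t+1}−Δz̄) = -62.1837
Denominator Σ(Δz_t−Δz̄)² = 89.7143
r_1(Δz) = -62.1837 / 89.7143 = -0.693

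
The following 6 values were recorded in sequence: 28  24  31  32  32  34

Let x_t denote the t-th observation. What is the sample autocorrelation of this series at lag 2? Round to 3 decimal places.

Mean x̄ = (28 + 24 + 31 + 32 + 32 + 34)/6 = 30.1667
Deviations from mean: -2.1667, -6.1667, 0.8333, 1.8333, 1.8333, 3.8333
Numerator Σ_{t=1}^{4}(x_t−x̄)(x_{t+2}−x̄) = -4.5556
Denominator Σ(x_t−x̄)² = 64.8333
r_2 = -4.5556 / 64.8333 = -0.070

-0.070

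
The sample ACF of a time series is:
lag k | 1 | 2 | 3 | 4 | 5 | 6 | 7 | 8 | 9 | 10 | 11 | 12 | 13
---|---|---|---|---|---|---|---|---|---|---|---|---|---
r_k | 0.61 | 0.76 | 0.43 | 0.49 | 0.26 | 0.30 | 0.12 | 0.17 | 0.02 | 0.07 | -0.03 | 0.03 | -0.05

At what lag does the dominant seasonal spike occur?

The largest autocorrelation is r_2 = 0.76; the remaining lags stay at or below 0.61.
The dominant spike at lag 2 indicates a seasonal period of 2.

2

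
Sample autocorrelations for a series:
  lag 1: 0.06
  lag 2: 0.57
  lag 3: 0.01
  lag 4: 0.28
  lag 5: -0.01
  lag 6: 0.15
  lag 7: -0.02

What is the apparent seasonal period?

2

The largest autocorrelation is r_2 = 0.57, with weaker echoes at lags 4 (0.28) and 6 (0.15); the remaining lags stay at or below 0.06.
The dominant spike at lag 2 indicates a seasonal period of 2.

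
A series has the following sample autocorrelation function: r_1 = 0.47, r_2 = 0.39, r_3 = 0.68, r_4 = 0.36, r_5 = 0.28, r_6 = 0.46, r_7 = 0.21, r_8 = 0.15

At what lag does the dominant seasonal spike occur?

3

The largest autocorrelation is r_3 = 0.68; the remaining lags stay at or below 0.47. The elevated value at lag 1 (0.47), dropping to 0.39 at lag 2, reflects decaying short-term dependence rather than seasonality.
The dominant spike at lag 3 indicates a seasonal period of 3.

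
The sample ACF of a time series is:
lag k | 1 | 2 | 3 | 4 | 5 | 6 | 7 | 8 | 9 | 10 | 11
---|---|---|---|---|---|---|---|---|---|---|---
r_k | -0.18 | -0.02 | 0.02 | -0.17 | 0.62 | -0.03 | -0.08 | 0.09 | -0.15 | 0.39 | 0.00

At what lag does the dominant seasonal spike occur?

5

The largest autocorrelation is r_5 = 0.62, with a weaker echo at lag 10 (0.39); the remaining lags stay at or below 0.09.
The dominant spike at lag 5 indicates a seasonal period of 5.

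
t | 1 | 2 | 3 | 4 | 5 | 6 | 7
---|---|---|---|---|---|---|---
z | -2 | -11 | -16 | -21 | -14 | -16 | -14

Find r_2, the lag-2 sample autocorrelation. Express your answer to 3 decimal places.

-0.128

Mean z̄ = (-2 − 11 − 16 − 21 − 14 − 16 − 14)/7 = -13.4286
Deviations from mean: 11.4286, 2.4286, -2.5714, -7.5714, -0.5714, -2.5714, -0.5714
Numerator Σ_{t=1}^{5}(z_t−z̄)(z_{t+2}−z̄) = -26.5102
Denominator Σ(z_t−z̄)² = 207.7143
r_2 = -26.5102 / 207.7143 = -0.128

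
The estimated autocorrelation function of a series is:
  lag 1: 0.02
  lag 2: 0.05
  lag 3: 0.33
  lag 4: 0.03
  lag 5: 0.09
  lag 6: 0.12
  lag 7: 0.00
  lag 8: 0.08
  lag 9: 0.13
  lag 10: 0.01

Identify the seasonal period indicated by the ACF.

3

The largest autocorrelation is r_3 = 0.33; the remaining lags stay at or below 0.13.
The dominant spike at lag 3 indicates a seasonal period of 3.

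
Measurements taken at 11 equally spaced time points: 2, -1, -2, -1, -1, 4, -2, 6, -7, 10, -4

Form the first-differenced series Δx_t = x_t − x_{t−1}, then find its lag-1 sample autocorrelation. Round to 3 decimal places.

First differences Δx: -3, -1, 1, 0, 5, -6, 8, -13, 17, -14
Mean of differences = -0.6000
Numerator Σ(Δx_t−Δx̄)(Δx_{t+1}−Δx̄) = -632.7600
Denominator Σ(Δx_t−Δx̄)² = 786.4000
r_1(Δx) = -632.7600 / 786.4000 = -0.805

-0.805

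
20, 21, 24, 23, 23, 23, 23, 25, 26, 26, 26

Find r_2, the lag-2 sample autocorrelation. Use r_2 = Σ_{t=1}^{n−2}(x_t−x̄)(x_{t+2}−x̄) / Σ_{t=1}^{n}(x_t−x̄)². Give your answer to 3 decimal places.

0.182

Mean x̄ = (20 + 21 + 24 + 23 + 23 + 23 + 23 + 25 + 26 + 26 + 26)/11 = 23.6364
Numerator Σ_{t=1}^{9}(x_t−x̄)(x_{t+2}−x̄) = 7.3719
Denominator Σ(x_t−x̄)² = 40.5455
r_2 = 7.3719 / 40.5455 = 0.182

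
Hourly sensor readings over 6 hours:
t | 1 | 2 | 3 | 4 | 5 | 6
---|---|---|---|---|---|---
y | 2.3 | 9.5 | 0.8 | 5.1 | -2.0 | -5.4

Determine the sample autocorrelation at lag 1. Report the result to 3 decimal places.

0.059

Mean ȳ = (2.3 + 9.5 + 0.8 + 5.1 − 2.0 − 5.4)/6 = 1.7167
Deviations from mean: 0.5833, 7.7833, -0.9167, 3.3833, -3.7167, -7.1167
Σ(y_t−ȳ)(y_{t+1}−ȳ) = (4.5403) + (-7.1347) + (-3.1014) + (-12.5747) + (26.4503) = 8.1797
Denominator Σ(y_t−ȳ)² = 137.6683
r_1 = 8.1797 / 137.6683 = 0.059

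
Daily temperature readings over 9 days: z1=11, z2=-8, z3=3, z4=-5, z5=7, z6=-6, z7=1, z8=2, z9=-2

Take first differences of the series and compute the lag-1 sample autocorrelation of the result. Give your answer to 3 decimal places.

First differences Δz: -19, 11, -8, 12, -13, 7, 1, -4
Mean of differences = -1.6250
Numerator Σ(Δz_t−Δz̄)(Δz_{t+1}−Δz̄) = -623.3906
Denominator Σ(Δz_t−Δz̄)² = 903.8750
r_1(Δz) = -623.3906 / 903.8750 = -0.690

-0.690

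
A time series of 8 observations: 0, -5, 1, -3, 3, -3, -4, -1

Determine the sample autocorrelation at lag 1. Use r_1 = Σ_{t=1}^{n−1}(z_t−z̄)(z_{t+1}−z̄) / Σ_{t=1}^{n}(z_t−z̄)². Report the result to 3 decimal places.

Mean z̄ = (0 − 5 + 1 − 3 + 3 − 3 − 4 − 1)/8 = -1.5000
Deviations from mean: 1.5000, -3.5000, 2.5000, -1.5000, 4.5000, -1.5000, -2.5000, 0.5000
Σ(z_t−z̄)(z_{t+1}−z̄) = (-5.2500) + (-8.7500) + (-3.7500) + (-6.7500) + (-6.7500) + (3.7500) + (-1.2500) = -28.7500
Denominator Σ(z_t−z̄)² = 52.0000
r_1 = -28.7500 / 52.0000 = -0.553

-0.553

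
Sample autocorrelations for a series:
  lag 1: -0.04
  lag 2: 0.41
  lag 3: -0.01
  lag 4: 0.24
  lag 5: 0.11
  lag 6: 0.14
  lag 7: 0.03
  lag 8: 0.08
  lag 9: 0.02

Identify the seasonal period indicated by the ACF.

The largest autocorrelation is r_2 = 0.41, with a weaker echo at lag 4 (0.24); the remaining lags stay at or below 0.14.
The dominant spike at lag 2 indicates a seasonal period of 2.

2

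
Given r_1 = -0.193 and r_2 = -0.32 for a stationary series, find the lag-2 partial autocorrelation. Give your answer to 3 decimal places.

-0.371

φ_{22} = (r_2 − r_1²) / (1 − r_1²)
r_1² = (-0.193)² = 0.037249
Numerator = -0.32 − 0.0372 = -0.3572; denominator = 1 − 0.0372 = 0.9628
φ_{22} = -0.3572 / 0.9628 = -0.371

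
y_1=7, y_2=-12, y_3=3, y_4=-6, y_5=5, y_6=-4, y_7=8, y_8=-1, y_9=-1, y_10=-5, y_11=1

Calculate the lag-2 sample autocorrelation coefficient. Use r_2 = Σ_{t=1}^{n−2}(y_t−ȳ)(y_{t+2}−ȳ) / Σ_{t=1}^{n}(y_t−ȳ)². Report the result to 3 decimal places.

Mean ȳ = (7 − 12 + 3 − 6 + 5 − 4 + 8 − 1 − 1 − 5 + 1)/11 = -0.4545
Numerator Σ_{t=1}^{9}(y_t−ȳ)(y_{t+2}−ȳ) = 173.4050
Denominator Σ(y_t−ȳ)² = 368.7273
r_2 = 173.4050 / 368.7273 = 0.470

0.470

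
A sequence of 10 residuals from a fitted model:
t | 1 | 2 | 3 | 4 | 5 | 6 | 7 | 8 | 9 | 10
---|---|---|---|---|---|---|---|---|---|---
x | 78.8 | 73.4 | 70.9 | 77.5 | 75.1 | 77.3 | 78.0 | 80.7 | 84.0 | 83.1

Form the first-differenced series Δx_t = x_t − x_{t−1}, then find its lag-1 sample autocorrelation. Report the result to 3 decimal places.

First differences Δx: -5.4, -2.5, 6.6, -2.4, 2.2, 0.7, 2.7, 3.3, -0.9
Mean of differences = 0.4778
Numerator Σ(Δx_t−Δx̄)(Δx_{t+1}−Δx̄) = -20.0427
Denominator Σ(Δx_t−Δx̄)² = 106.9956
r_1(Δx) = -20.0427 / 106.9956 = -0.187

-0.187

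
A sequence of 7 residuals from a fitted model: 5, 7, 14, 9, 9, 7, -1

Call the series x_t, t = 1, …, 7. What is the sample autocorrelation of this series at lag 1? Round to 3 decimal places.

0.131

Mean x̄ = (5 + 7 + 14 + 9 + 9 + 7 − 1)/7 = 7.1429
Deviations from mean: -2.1429, -0.1429, 6.8571, 1.8571, 1.8571, -0.1429, -8.1429
Numerator Σ_{t=1}^{6}(x_t−x̄)(x_{t+1}−x̄) = 16.4082
Denominator Σ(x_t−x̄)² = 124.8571
r_1 = 16.4082 / 124.8571 = 0.131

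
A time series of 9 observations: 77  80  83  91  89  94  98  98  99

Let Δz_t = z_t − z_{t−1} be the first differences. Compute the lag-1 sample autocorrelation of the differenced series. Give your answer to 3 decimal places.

First differences Δz: 3, 3, 8, -2, 5, 4, 0, 1
Mean of differences = 2.7500
Numerator Σ(Δz_t−Δz̄)(Δz_{t+1}−Δz̄) = -30.0625
Denominator Σ(Δz_t−Δz̄)² = 67.5000
r_1(Δz) = -30.0625 / 67.5000 = -0.445

-0.445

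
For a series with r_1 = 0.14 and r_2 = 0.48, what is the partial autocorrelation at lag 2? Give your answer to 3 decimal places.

0.470

φ_{22} = (r_2 − r_1²) / (1 − r_1²)
r_1² = (0.14)² = 0.0196
Numerator = 0.48 − 0.0196 = 0.4604; denominator = 1 − 0.0196 = 0.9804
φ_{22} = 0.4604 / 0.9804 = 0.470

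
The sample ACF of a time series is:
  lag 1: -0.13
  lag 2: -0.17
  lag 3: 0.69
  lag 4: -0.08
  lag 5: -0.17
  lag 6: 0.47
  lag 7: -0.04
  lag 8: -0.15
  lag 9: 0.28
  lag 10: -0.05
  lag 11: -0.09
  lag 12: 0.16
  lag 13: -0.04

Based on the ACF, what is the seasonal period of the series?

The largest autocorrelation is r_3 = 0.69, with weaker echoes at lags 6 (0.47), 9 (0.28) and 12 (0.16); the remaining lags stay at or below -0.04.
The dominant spike at lag 3 indicates a seasonal period of 3.

3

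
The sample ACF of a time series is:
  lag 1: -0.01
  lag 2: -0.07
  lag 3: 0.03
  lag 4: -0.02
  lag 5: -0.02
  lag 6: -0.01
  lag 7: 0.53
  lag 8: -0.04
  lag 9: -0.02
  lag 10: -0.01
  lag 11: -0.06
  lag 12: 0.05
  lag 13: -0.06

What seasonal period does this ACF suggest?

7

The largest autocorrelation is r_7 = 0.53; the remaining lags stay at or below 0.05.
The dominant spike at lag 7 indicates a seasonal period of 7.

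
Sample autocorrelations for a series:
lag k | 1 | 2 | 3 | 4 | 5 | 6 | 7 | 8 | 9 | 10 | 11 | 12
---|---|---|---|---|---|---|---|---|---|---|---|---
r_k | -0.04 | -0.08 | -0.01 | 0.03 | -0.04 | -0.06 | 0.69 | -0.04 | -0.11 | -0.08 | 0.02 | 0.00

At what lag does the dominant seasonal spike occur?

7

The largest autocorrelation is r_7 = 0.69; the remaining lags stay at or below 0.03.
The dominant spike at lag 7 indicates a seasonal period of 7.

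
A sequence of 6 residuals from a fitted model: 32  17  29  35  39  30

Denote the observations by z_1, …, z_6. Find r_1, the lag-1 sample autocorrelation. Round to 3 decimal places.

0.096

Mean z̄ = (32 + 17 + 29 + 35 + 39 + 30)/6 = 30.3333
Deviations from mean: 1.6667, -13.3333, -1.3333, 4.6667, 8.6667, -0.3333
Σ(z_t−z̄)(z_{t+1}−z̄) = (-22.2222) + (17.7778) + (-6.2222) + (40.4444) + (-2.8889) = 26.8889
Denominator Σ(z_t−z̄)² = 279.3333
r_1 = 26.8889 / 279.3333 = 0.096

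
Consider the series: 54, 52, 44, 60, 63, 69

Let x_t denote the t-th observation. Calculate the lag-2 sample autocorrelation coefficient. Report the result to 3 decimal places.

Mean x̄ = (54 + 52 + 44 + 60 + 63 + 69)/6 = 57.0000
Σ(x_t−x̄)(x_{t+2}−x̄) = (39.0000) + (-15.0000) + (-78.0000) + (36.0000) = -18.0000
Denominator Σ(x_t−x̄)² = 392.0000
r_2 = -18.0000 / 392.0000 = -0.046

-0.046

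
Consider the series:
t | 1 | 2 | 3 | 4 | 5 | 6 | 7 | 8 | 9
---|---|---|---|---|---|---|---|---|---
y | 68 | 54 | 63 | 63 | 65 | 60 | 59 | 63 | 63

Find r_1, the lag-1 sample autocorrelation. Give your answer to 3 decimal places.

Mean ȳ = (68 + 54 + 63 + 63 + 65 + 60 + 59 + 63 + 63)/9 = 62.0000
Numerator Σ_{t=1}^{8}(y_t−ȳ)(y_{t+1}−ȳ) = -54.0000
Denominator Σ(y_t−ȳ)² = 126.0000
r_1 = -54.0000 / 126.0000 = -0.429

-0.429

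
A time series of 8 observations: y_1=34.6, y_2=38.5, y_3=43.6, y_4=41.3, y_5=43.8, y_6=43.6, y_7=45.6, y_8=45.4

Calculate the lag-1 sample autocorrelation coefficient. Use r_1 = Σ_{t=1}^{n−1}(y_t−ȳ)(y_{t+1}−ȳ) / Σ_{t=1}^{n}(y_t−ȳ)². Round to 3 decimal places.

0.384

Mean ȳ = (34.6 + 38.5 + 43.6 + 41.3 + 43.8 + 43.6 + 45.6 + 45.4)/8 = 42.0500
Deviations from mean: -7.4500, -3.5500, 1.5500, -0.7500, 1.7500, 1.5500, 3.5500, 3.3500
Σ(y_t−ȳ)(y_{t+1}−ȳ) = (26.4475) + (-5.5025) + (-1.1625) + (-1.3125) + (2.7125) + (5.5025) + (11.8925) = 38.5775
Denominator Σ(y_t−ȳ)² = 100.3600
r_1 = 38.5775 / 100.3600 = 0.384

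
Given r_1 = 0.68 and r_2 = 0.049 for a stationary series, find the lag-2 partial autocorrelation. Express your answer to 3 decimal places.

-0.769

φ_{22} = (r_2 − r_1²) / (1 − r_1²)
r_1² = (0.68)² = 0.4624
Numerator = 0.049 − 0.4624 = -0.4134; denominator = 1 − 0.4624 = 0.5376
φ_{22} = -0.4134 / 0.5376 = -0.769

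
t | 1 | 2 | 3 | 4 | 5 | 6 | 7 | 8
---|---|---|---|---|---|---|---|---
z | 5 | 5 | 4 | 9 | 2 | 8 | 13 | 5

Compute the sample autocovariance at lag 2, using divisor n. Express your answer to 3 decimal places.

-2.113

Mean z̄ = (5 + 5 + 4 + 9 + 2 + 8 + 13 + 5)/8 = 6.3750
Σ_{t=1}^{6}(z_t−z̄)(z_{t+2}−z̄) = -16.9063
γ_2 = -16.9063 / 8 = -2.113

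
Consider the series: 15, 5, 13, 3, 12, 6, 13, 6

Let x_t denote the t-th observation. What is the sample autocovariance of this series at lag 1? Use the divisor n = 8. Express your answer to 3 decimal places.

Mean x̄ = (15 + 5 + 13 + 3 + 12 + 6 + 13 + 6)/8 = 9.1250
Deviations: 5.8750, -4.1250, 3.8750, -6.1250, 2.8750, -3.1250, 3.8750, -3.1250
Σ_{t=1}^{7}(x_t−x̄)(x_{t+1}−x̄) = -114.7656
γ_1 = -114.7656 / 8 = -14.346

-14.346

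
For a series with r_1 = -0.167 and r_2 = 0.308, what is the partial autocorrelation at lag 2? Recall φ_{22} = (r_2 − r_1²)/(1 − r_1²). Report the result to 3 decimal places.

φ_{22} = (r_2 − r_1²) / (1 − r_1²)
r_1² = (-0.167)² = 0.027889
Numerator = 0.308 − 0.0279 = 0.2801; denominator = 1 − 0.0279 = 0.9721
φ_{22} = 0.2801 / 0.9721 = 0.288

0.288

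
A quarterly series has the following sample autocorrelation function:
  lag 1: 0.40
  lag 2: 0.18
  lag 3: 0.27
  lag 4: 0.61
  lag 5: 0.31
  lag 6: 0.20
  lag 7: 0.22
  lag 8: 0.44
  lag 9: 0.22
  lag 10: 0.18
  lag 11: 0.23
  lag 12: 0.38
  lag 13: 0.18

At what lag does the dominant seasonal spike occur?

4

The largest autocorrelation is r_4 = 0.61, with a weaker echo at lag 8 (0.44); the remaining lags stay at or below 0.40. The elevated value at lag 1 (0.40), dropping to 0.18 at lag 2, reflects decaying short-term dependence rather than seasonality.
The dominant spike at lag 4 indicates a seasonal period of 4.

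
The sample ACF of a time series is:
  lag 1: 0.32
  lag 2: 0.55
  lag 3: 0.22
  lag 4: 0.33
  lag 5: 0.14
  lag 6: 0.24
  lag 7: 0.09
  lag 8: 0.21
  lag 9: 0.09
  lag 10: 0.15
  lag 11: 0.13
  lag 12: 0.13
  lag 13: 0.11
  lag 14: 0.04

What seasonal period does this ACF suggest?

2

The largest autocorrelation is r_2 = 0.55, with a weaker echo at lag 4 (0.33); the remaining lags stay at or below 0.32.
The dominant spike at lag 2 indicates a seasonal period of 2.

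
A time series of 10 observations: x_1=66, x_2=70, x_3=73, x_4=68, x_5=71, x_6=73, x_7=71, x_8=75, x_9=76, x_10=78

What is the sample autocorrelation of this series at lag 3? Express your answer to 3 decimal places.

0.219

Mean x̄ = (66 + 70 + 73 + 68 + 71 + 73 + 71 + 75 + 76 + 78)/10 = 72.1000
Σ(x_t−x̄)(x_{t+3}−x̄) = (25.0100) + (2.3100) + (0.8100) + (4.5100) + (-3.1900) + (3.5100) + (-6.4900) = 26.4700
Denominator Σ(x_t−x̄)² = 120.9000
r_3 = 26.4700 / 120.9000 = 0.219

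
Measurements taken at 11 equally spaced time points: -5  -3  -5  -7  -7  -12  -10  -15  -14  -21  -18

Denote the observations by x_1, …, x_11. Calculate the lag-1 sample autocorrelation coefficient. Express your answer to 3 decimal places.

0.692

Mean x̄ = (-5 − 3 − 5 − 7 − 7 − 12 − 10 − 15 − 14 − 21 − 18)/11 = -10.6364
Numerator Σ_{t=1}^{10}(x_t−x̄)(x_{t+1}−x̄) = 237.0496
Denominator Σ(x_t−x̄)² = 342.5455
r_1 = 237.0496 / 342.5455 = 0.692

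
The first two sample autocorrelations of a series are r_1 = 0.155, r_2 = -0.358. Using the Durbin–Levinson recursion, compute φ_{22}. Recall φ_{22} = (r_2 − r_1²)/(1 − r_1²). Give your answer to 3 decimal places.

φ_{22} = (r_2 − r_1²) / (1 − r_1²)
r_1² = (0.155)² = 0.024025
Numerator = -0.358 − 0.0240 = -0.3820; denominator = 1 − 0.0240 = 0.9760
φ_{22} = -0.3820 / 0.9760 = -0.391

-0.391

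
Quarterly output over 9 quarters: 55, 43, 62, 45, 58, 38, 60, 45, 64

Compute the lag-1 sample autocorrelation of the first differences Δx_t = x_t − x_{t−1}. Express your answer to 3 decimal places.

-0.863

First differences Δx: -12, 19, -17, 13, -20, 22, -15, 19
Mean of differences = 1.1250
Numerator Σ(Δx_t−Δx̄)(Δx_{t+1}−Δx̄) = -2090.5156
Denominator Σ(Δx_t−Δx̄)² = 2422.8750
r_1(Δx) = -2090.5156 / 2422.8750 = -0.863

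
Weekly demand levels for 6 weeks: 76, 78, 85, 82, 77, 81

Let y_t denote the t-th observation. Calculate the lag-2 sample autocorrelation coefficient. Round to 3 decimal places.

-0.610

Mean ȳ = (76 + 78 + 85 + 82 + 77 + 81)/6 = 79.8333
Deviations from mean: -3.8333, -1.8333, 5.1667, 2.1667, -2.8333, 1.1667
Σ(y_t−ȳ)(y_{t+2}−ȳ) = (-19.8056) + (-3.9722) + (-14.6389) + (2.5278) = -35.8889
Denominator Σ(y_t−ȳ)² = 58.8333
r_2 = -35.8889 / 58.8333 = -0.610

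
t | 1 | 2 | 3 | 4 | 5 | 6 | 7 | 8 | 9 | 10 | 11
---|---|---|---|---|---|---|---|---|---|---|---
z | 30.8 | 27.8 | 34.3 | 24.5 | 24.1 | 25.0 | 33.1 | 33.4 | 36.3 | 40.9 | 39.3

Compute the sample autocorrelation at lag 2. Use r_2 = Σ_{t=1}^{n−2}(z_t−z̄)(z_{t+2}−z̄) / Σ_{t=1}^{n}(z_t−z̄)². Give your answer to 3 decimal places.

Mean z̄ = (30.8 + 27.8 + 34.3 + 24.5 + 24.1 + 25.0 + 33.1 + 33.4 + 36.3 + 40.9 + 39.3)/11 = 31.7727
Numerator Σ_{t=1}^{9}(z_t−z̄)(z_{t+2}−z̄) = 90.0340
Denominator Σ(z_t−z̄)² = 345.6218
r_2 = 90.0340 / 345.6218 = 0.260

0.260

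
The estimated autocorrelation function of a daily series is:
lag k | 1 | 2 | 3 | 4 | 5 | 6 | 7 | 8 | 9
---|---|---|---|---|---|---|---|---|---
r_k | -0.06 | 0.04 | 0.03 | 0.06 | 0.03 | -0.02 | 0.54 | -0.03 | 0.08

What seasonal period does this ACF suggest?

The largest autocorrelation is r_7 = 0.54; the remaining lags stay at or below 0.08.
The dominant spike at lag 7 indicates a seasonal period of 7.

7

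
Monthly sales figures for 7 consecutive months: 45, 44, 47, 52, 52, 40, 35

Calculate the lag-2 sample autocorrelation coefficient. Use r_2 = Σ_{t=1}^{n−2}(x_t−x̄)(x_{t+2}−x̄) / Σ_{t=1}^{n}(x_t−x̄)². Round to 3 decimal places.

Mean x̄ = (45 + 44 + 47 + 52 + 52 + 40 + 35)/7 = 45.0000
Deviations from mean: 0.0000, -1.0000, 2.0000, 7.0000, 7.0000, -5.0000, -10.0000
Σ(x_t−x̄)(x_{t+2}−x̄) = (0.0000) + (-7.0000) + (14.0000) + (-35.0000) + (-70.0000) = -98.0000
Denominator Σ(x_t−x̄)² = 228.0000
r_2 = -98.0000 / 228.0000 = -0.430

-0.430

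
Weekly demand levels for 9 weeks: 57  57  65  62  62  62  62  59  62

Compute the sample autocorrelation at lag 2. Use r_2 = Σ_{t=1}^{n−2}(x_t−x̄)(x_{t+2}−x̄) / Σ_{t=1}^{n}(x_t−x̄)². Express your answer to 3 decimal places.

Mean x̄ = (57 + 57 + 65 + 62 + 62 + 62 + 62 + 59 + 62)/9 = 60.8889
Numerator Σ_{t=1}^{7}(x_t−x̄)(x_{t+2}−x̄) = -14.1358
Denominator Σ(x_t−x̄)² = 56.8889
r_2 = -14.1358 / 56.8889 = -0.248

-0.248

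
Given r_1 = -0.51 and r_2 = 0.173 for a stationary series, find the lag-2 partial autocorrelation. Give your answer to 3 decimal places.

-0.118

φ_{22} = (r_2 − r_1²) / (1 − r_1²)
r_1² = (-0.51)² = 0.2601
Numerator = 0.173 − 0.2601 = -0.0871; denominator = 1 − 0.2601 = 0.7399
φ_{22} = -0.0871 / 0.7399 = -0.118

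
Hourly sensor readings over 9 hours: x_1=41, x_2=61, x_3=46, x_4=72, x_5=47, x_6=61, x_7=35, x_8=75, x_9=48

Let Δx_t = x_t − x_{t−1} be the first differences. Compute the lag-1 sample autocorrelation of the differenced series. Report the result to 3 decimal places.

First differences Δx: 20, -15, 26, -25, 14, -26, 40, -27
Mean of differences = 0.8750
Numerator Σ(Δx_t−Δx̄)(Δx_{t+1}−Δx̄) = -4187.0156
Denominator Σ(Δx_t−Δx̄)² = 5120.8750
r_1(Δx) = -4187.0156 / 5120.8750 = -0.818

-0.818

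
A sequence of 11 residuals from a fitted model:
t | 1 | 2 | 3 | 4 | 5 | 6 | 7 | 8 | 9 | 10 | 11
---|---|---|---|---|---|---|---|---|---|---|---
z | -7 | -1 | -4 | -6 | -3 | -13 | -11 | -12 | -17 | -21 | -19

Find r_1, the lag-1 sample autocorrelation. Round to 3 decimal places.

Mean z̄ = (-7 − 1 − 4 − 6 − 3 − 13 − 11 − 12 − 17 − 21 − 19)/11 = -10.3636
Numerator Σ_{t=1}^{10}(z_t−z̄)(z_{t+1}−z̄) = 307.5950
Denominator Σ(z_t−z̄)² = 454.5455
r_1 = 307.5950 / 454.5455 = 0.677

0.677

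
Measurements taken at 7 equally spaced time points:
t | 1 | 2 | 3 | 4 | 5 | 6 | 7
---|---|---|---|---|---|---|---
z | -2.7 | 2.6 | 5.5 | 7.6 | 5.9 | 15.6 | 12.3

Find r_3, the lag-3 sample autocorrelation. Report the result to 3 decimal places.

-0.049

Mean z̄ = (-2.7 + 2.6 + 5.5 + 7.6 + 5.9 + 15.6 + 12.3)/7 = 6.6857
Deviations from mean: -9.3857, -4.0857, -1.1857, 0.9143, -0.7857, 8.9143, 5.6143
Σ(z_t−z̄)(z_{t+3}−z̄) = (-8.5812) + (3.2102) + (-10.5698) + (5.1331) = -10.8078
Denominator Σ(z_t−z̄)² = 218.6286
r_3 = -10.8078 / 218.6286 = -0.049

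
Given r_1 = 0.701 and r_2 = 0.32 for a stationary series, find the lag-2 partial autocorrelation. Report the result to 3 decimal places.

φ_{22} = (r_2 − r_1²) / (1 − r_1²)
r_1² = (0.701)² = 0.491401
Numerator = 0.32 − 0.4914 = -0.1714; denominator = 1 − 0.4914 = 0.5086
φ_{22} = -0.1714 / 0.5086 = -0.337

-0.337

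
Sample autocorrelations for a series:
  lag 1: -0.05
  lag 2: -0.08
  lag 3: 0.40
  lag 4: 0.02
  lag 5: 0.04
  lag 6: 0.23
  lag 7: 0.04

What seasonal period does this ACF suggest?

3

The largest autocorrelation is r_3 = 0.40, with a weaker echo at lag 6 (0.23); the remaining lags stay at or below 0.04.
The dominant spike at lag 3 indicates a seasonal period of 3.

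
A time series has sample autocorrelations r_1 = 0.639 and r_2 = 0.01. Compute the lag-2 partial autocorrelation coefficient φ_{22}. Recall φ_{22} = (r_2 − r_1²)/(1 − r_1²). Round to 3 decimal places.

-0.673

φ_{22} = (r_2 − r_1²) / (1 − r_1²)
r_1² = (0.639)² = 0.408321
Numerator = 0.01 − 0.4083 = -0.3983; denominator = 1 − 0.4083 = 0.5917
φ_{22} = -0.3983 / 0.5917 = -0.673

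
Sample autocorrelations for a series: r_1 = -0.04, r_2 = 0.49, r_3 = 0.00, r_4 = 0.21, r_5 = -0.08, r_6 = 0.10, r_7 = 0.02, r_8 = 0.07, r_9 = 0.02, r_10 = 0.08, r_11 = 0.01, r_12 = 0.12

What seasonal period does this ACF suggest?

2

The largest autocorrelation is r_2 = 0.49, with a weaker echo at lag 4 (0.21); the remaining lags stay at or below 0.12.
The dominant spike at lag 2 indicates a seasonal period of 2.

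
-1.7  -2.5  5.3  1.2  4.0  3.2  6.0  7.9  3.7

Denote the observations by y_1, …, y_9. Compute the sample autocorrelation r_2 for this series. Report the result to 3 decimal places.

Mean ȳ = (-1.7 − 2.5 + 5.3 + 1.2 + 4.0 + 3.2 + 6.0 + 7.9 + 3.7)/9 = 3.0111
Numerator Σ_{t=1}^{7}(y_t−ȳ)(y_{t+2}−ȳ) = 7.0575
Denominator Σ(y_t−ȳ)² = 95.4089
r_2 = 7.0575 / 95.4089 = 0.074

0.074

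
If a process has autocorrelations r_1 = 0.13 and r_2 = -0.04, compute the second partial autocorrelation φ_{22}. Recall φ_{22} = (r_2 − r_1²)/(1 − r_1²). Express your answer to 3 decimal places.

φ_{22} = (r_2 − r_1²) / (1 − r_1²)
r_1² = (0.13)² = 0.0169
Numerator = -0.04 − 0.0169 = -0.0569; denominator = 1 − 0.0169 = 0.9831
φ_{22} = -0.0569 / 0.9831 = -0.058

-0.058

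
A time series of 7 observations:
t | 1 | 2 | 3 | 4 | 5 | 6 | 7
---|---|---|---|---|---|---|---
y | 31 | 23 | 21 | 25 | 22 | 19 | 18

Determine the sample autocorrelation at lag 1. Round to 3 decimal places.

Mean ȳ = (31 + 23 + 21 + 25 + 22 + 19 + 18)/7 = 22.7143
Deviations from mean: 8.2857, 0.2857, -1.7143, 2.2857, -0.7143, -3.7143, -4.7143
Σ(y_t−ȳ)(y_{t+1}−ȳ) = (2.3673) + (-0.4898) + (-3.9184) + (-1.6327) + (2.6531) + (17.5102) = 16.4898
Denominator Σ(y_t−ȳ)² = 113.4286
r_1 = 16.4898 / 113.4286 = 0.145

0.145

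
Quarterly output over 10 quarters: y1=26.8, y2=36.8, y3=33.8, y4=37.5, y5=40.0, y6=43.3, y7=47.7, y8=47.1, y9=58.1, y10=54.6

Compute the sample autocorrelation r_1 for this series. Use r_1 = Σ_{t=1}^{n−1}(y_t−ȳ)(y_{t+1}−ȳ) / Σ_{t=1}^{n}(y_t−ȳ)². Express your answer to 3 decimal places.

0.584

Mean ȳ = (26.8 + 36.8 + 33.8 + 37.5 + 40.0 + 43.3 + 47.7 + 47.1 + 58.1 + 54.6)/10 = 42.5700
Numerator Σ_{t=1}^{9}(y_t−ȳ)(y_{t+1}−ȳ) = 481.3741
Denominator Σ(y_t−ȳ)² = 824.4810
r_1 = 481.3741 / 824.4810 = 0.584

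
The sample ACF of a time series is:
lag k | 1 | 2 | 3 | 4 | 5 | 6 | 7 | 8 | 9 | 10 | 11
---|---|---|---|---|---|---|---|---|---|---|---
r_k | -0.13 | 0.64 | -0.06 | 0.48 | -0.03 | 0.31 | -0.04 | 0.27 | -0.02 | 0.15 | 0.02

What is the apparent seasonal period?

2

The largest autocorrelation is r_2 = 0.64, with weaker echoes at lags 4 (0.48), 6 (0.31), 8 (0.27) and 10 (0.15); the remaining lags stay at or below 0.02.
The dominant spike at lag 2 indicates a seasonal period of 2.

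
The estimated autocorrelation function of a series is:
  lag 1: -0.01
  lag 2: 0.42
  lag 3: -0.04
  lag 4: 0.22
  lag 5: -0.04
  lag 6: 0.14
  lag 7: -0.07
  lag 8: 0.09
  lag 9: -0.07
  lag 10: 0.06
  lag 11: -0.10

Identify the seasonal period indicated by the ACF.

The largest autocorrelation is r_2 = 0.42, with a weaker echo at lag 4 (0.22); the remaining lags stay at or below 0.14.
The dominant spike at lag 2 indicates a seasonal period of 2.

2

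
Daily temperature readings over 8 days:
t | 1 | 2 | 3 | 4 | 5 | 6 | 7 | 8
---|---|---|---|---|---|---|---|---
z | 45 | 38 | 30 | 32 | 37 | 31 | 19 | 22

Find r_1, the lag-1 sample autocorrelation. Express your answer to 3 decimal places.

0.403

Mean z̄ = (45 + 38 + 30 + 32 + 37 + 31 + 19 + 22)/8 = 31.7500
Deviations from mean: 13.2500, 6.2500, -1.7500, 0.2500, 5.2500, -0.7500, -12.7500, -9.7500
Σ(z_t−z̄)(z_{t+1}−z̄) = (82.8125) + (-10.9375) + (-0.4375) + (1.3125) + (-3.9375) + (9.5625) + (124.3125) = 202.6875
Denominator Σ(z_t−z̄)² = 503.5000
r_1 = 202.6875 / 503.5000 = 0.403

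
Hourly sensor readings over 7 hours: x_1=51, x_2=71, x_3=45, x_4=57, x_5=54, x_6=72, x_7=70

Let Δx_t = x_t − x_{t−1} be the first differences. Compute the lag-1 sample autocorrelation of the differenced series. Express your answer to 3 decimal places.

First differences Δx: 20, -26, 12, -3, 18, -2
Mean of differences = 3.1667
Numerator Σ(Δx_t−Δx̄)(Δx_{t+1}−Δx̄) = -971.1944
Denominator Σ(Δx_t−Δx̄)² = 1496.8333
r_1(Δx) = -971.1944 / 1496.8333 = -0.649

-0.649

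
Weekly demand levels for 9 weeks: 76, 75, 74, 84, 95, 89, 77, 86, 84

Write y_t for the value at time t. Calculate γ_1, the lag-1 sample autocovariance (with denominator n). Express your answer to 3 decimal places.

Mean ȳ = (76 + 75 + 74 + 84 + 95 + 89 + 77 + 86 + 84)/9 = 82.2222
Σ_{t=1}^{8}(y_t−ȳ)(y_{t+1}−ȳ) = 150.6173
γ_1 = 150.6173 / 9 = 16.735

16.735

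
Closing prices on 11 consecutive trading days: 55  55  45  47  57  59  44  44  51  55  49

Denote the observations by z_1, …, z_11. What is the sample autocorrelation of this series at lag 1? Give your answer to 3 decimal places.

0.083

Mean z̄ = (55 + 55 + 45 + 47 + 57 + 59 + 44 + 44 + 51 + 55 + 49)/11 = 51.0000
Numerator Σ_{t=1}^{10}(z_t−z̄)(z_{t+1}−z̄) = 25.0000
Denominator Σ(z_t−z̄)² = 302.0000
r_1 = 25.0000 / 302.0000 = 0.083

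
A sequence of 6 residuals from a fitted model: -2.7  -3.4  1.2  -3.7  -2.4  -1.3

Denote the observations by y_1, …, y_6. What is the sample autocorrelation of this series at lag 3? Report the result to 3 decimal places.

Mean ȳ = (-2.7 − 3.4 + 1.2 − 3.7 − 2.4 − 1.3)/6 = -2.0500
Numerator Σ_{t=1}^{3}(y_t−ȳ)(y_{t+3}−ȳ) = 3.9825
Denominator Σ(y_t−ȳ)² = 16.2150
r_3 = 3.9825 / 16.2150 = 0.246

0.246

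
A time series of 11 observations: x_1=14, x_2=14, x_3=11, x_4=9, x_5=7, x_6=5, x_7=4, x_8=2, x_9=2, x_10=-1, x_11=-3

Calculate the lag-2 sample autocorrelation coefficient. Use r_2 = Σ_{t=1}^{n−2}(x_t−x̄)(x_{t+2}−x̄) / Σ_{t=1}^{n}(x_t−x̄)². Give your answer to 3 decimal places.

0.423

Mean x̄ = (14 + 14 + 11 + 9 + 7 + 5 + 4 + 2 + 2 − 1 − 3)/11 = 5.8182
Numerator Σ_{t=1}^{9}(x_t−x̄)(x_{t+2}−x̄) = 139.5702
Denominator Σ(x_t−x̄)² = 329.6364
r_2 = 139.5702 / 329.6364 = 0.423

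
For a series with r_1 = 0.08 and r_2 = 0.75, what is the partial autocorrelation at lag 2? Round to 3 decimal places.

φ_{22} = (r_2 − r_1²) / (1 − r_1²)
r_1² = (0.08)² = 0.0064
Numerator = 0.75 − 0.0064 = 0.7436; denominator = 1 − 0.0064 = 0.9936
φ_{22} = 0.7436 / 0.9936 = 0.748

0.748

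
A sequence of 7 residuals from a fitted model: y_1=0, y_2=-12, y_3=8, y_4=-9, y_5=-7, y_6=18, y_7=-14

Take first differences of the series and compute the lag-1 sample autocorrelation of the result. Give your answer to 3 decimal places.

-0.530

First differences Δy: -12, 20, -17, 2, 25, -32
Mean of differences = -2.3333
Numerator Σ(Δy_t−Δȳ)(Δy_{t+1}−Δȳ) = -1299.4444
Denominator Σ(Δy_t−Δȳ)² = 2453.3333
r_1(Δy) = -1299.4444 / 2453.3333 = -0.530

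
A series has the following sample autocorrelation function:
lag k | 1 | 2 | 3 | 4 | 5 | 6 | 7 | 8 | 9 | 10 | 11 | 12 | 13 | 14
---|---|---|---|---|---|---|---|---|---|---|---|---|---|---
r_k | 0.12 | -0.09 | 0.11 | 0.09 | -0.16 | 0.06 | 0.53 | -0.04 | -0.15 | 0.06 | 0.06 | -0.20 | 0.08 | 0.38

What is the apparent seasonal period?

7

The largest autocorrelation is r_7 = 0.53, with a weaker echo at lag 14 (0.38); the remaining lags stay at or below 0.12.
The dominant spike at lag 7 indicates a seasonal period of 7.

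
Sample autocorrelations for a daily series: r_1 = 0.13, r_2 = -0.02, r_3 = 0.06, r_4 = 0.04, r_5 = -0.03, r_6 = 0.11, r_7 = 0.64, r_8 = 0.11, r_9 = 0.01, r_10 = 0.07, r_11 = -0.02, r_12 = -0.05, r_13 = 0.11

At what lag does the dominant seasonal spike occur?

The largest autocorrelation is r_7 = 0.64; the remaining lags stay at or below 0.13.
The dominant spike at lag 7 indicates a seasonal period of 7.

7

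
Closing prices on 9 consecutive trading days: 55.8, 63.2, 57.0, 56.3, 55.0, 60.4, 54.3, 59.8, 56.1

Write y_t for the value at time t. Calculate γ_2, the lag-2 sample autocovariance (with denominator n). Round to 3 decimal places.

Mean ȳ = (55.8 + 63.2 + 57.0 + 56.3 + 55.0 + 60.4 + 54.3 + 59.8 + 56.1)/9 = 57.5444
Σ_{t=1}^{7}(y_t−ȳ)(y_{t+2}−ȳ) = 11.1260
γ_2 = 11.1260 / 9 = 1.236

1.236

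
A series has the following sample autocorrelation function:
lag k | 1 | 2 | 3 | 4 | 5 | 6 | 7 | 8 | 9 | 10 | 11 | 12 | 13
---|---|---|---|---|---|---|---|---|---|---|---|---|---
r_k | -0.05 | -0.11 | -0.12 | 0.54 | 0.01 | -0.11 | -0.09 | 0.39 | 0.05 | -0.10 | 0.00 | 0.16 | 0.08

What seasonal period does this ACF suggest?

The largest autocorrelation is r_4 = 0.54, with weaker echoes at lags 8 (0.39) and 12 (0.16); the remaining lags stay at or below 0.08.
The dominant spike at lag 4 indicates a seasonal period of 4.

4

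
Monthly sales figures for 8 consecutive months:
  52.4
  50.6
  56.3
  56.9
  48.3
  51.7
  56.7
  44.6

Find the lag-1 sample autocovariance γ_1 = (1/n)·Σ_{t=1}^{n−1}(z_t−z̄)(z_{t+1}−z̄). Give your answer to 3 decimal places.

-5.044

Mean z̄ = (52.4 + 50.6 + 56.3 + 56.9 + 48.3 + 51.7 + 56.7 + 44.6)/8 = 52.1875
Σ_{t=1}^{7}(z_t−z̄)(z_{t+1}−z̄) = -40.3489
γ_1 = -40.3489 / 8 = -5.044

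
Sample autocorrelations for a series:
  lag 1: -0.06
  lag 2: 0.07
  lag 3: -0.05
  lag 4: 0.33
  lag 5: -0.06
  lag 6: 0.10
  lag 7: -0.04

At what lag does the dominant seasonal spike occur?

4

The largest autocorrelation is r_4 = 0.33; the remaining lags stay at or below 0.10.
The dominant spike at lag 4 indicates a seasonal period of 4.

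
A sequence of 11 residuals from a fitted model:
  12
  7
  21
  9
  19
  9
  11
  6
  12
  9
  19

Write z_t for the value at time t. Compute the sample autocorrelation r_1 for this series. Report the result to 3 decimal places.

-0.468

Mean z̄ = (12 + 7 + 21 + 9 + 19 + 9 + 11 + 6 + 12 + 9 + 19)/11 = 12.1818
Numerator Σ_{t=1}^{10}(z_t−z̄)(z_{t+1}−z̄) = -125.1240
Denominator Σ(z_t−z̄)² = 267.6364
r_1 = -125.1240 / 267.6364 = -0.468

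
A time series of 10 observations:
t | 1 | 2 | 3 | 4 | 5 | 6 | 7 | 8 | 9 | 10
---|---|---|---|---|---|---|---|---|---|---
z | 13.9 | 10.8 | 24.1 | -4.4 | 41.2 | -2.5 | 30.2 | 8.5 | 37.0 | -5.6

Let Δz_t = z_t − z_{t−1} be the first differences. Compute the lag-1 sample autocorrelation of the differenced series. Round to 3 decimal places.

First differences Δz: -3.1, 13.3, -28.5, 45.6, -43.7, 32.7, -21.7, 28.5, -42.6
Mean of differences = -2.1667
Numerator Σ(Δz_t−Δz̄)(Δz_{t+1}−Δz̄) = -7631.6578
Denominator Σ(Δz_t−Δz̄)² = 9112.7400
r_1(Δz) = -7631.6578 / 9112.7400 = -0.837

-0.837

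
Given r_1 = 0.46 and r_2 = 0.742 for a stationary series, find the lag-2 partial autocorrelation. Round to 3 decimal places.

φ_{22} = (r_2 − r_1²) / (1 − r_1²)
r_1² = (0.46)² = 0.2116
Numerator = 0.742 − 0.2116 = 0.5304; denominator = 1 − 0.2116 = 0.7884
φ_{22} = 0.5304 / 0.7884 = 0.673

0.673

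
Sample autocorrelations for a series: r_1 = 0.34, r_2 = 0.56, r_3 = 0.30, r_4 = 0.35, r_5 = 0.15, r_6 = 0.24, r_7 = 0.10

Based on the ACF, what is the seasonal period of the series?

2

The largest autocorrelation is r_2 = 0.56, with a weaker echo at lag 4 (0.35); the remaining lags stay at or below 0.34.
The dominant spike at lag 2 indicates a seasonal period of 2.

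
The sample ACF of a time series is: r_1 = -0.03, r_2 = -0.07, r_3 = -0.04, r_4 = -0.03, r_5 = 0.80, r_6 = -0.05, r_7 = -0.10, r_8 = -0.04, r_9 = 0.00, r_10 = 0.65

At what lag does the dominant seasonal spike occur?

5

The largest autocorrelation is r_5 = 0.80, with a weaker echo at lag 10 (0.65); the remaining lags stay at or below 0.00.
The dominant spike at lag 5 indicates a seasonal period of 5.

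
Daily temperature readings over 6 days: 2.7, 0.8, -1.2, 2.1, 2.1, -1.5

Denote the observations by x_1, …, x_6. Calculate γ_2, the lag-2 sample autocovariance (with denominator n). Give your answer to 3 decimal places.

-1.561

Mean x̄ = (2.7 + 0.8 − 1.2 + 2.1 + 2.1 − 1.5)/6 = 0.8333
Deviations: 1.8667, -0.0333, -2.0333, 1.2667, 1.2667, -2.3333
Σ_{t=1}^{4}(x_t−x̄)(x_{t+2}−x̄) = -9.3689
γ_2 = -9.3689 / 6 = -1.561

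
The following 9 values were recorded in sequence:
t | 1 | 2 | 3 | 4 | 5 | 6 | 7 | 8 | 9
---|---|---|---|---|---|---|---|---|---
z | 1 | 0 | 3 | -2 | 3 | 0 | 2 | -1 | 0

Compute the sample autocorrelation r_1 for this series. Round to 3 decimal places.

-0.741

Mean z̄ = (1 + 0 + 3 − 2 + 3 + 0 + 2 − 1 + 0)/9 = 0.6667
Numerator Σ_{t=1}^{8}(z_t−z̄)(z_{t+1}−z̄) = -17.7778
Denominator Σ(z_t−z̄)² = 24.0000
r_1 = -17.7778 / 24.0000 = -0.741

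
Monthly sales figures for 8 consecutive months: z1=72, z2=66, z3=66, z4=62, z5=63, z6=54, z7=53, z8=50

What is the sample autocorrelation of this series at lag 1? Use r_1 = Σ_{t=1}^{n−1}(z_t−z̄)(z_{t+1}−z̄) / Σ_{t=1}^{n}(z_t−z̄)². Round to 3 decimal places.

0.529

Mean z̄ = (72 + 66 + 66 + 62 + 63 + 54 + 53 + 50)/8 = 60.7500
Deviations from mean: 11.2500, 5.2500, 5.2500, 1.2500, 2.2500, -6.7500, -7.7500, -10.7500
Numerator Σ_{t=1}^{7}(z_t−z̄)(z_{t+1}−z̄) = 216.4375
Denominator Σ(z_t−z̄)² = 409.5000
r_1 = 216.4375 / 409.5000 = 0.529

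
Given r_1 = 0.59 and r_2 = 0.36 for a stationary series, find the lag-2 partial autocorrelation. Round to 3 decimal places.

φ_{22} = (r_2 − r_1²) / (1 − r_1²)
r_1² = (0.59)² = 0.3481
Numerator = 0.36 − 0.3481 = 0.0119; denominator = 1 − 0.3481 = 0.6519
φ_{22} = 0.0119 / 0.6519 = 0.018

0.018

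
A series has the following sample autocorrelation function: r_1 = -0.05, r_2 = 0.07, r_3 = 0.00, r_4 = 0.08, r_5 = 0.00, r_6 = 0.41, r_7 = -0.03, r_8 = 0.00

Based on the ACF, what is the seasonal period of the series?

6

The largest autocorrelation is r_6 = 0.41; the remaining lags stay at or below 0.08.
The dominant spike at lag 6 indicates a seasonal period of 6.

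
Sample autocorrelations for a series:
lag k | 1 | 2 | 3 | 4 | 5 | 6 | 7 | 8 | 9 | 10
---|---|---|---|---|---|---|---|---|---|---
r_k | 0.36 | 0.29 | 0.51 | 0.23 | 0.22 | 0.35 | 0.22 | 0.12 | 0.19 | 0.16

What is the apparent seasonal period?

3

The largest autocorrelation is r_3 = 0.51; the remaining lags stay at or below 0.36. The elevated value at lag 1 (0.36), dropping to 0.29 at lag 2, reflects decaying short-term dependence rather than seasonality.
The dominant spike at lag 3 indicates a seasonal period of 3.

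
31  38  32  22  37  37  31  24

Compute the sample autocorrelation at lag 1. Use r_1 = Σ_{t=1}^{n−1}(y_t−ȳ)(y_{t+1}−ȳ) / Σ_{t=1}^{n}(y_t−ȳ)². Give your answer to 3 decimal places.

Mean ȳ = (31 + 38 + 32 + 22 + 37 + 37 + 31 + 24)/8 = 31.5000
Numerator Σ_{t=1}^{7}(y_t−ȳ)(y_{t+1}−ȳ) = -25.7500
Denominator Σ(y_t−ȳ)² = 250.0000
r_1 = -25.7500 / 250.0000 = -0.103

-0.103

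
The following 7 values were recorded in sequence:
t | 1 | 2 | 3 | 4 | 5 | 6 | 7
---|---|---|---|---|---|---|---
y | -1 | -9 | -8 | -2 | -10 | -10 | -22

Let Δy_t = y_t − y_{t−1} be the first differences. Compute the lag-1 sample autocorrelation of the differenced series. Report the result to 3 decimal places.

First differences Δy: -8, 1, 6, -8, 0, -12
Mean of differences = -3.5000
Numerator Σ(Δy_t−Δȳ)(Δy_{t+1}−Δȳ) = -65.7500
Denominator Σ(Δy_t−Δȳ)² = 235.5000
r_1(Δy) = -65.7500 / 235.5000 = -0.279

-0.279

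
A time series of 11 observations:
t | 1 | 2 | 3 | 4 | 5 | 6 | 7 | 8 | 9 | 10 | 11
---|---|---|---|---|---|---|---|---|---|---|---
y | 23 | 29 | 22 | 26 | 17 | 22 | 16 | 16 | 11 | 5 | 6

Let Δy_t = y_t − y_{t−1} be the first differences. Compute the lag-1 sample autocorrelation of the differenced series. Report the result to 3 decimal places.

-0.727

First differences Δy: 6, -7, 4, -9, 5, -6, 0, -5, -6, 1
Mean of differences = -1.7000
Numerator Σ(Δy_t−Δȳ)(Δy_{t+1}−Δȳ) = -200.6900
Denominator Σ(Δy_t−Δȳ)² = 276.1000
r_1(Δy) = -200.6900 / 276.1000 = -0.727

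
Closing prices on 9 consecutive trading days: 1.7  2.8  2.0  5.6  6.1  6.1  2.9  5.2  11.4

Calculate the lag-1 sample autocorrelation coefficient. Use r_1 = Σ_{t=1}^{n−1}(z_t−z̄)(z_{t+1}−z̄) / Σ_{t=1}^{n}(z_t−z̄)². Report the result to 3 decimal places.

Mean z̄ = (1.7 + 2.8 + 2.0 + 5.6 + 6.1 + 6.1 + 2.9 + 5.2 + 11.4)/9 = 4.8667
Numerator Σ_{t=1}^{8}(z_t−z̄)(z_{t+1}−z̄) = 11.8889
Denominator Σ(z_t−z̄)² = 72.7600
r_1 = 11.8889 / 72.7600 = 0.163

0.163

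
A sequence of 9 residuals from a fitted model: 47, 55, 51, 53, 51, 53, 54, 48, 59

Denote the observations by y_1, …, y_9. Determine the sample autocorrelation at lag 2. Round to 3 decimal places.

Mean ȳ = (47 + 55 + 51 + 53 + 51 + 53 + 54 + 48 + 59)/9 = 52.3333
Σ(y_t−ȳ)(y_{t+2}−ȳ) = (7.1111) + (1.7778) + (1.7778) + (0.4444) + (-2.2222) + (-2.8889) + (11.1111) = 17.1111
Denominator Σ(y_t−ȳ)² = 106.0000
r_2 = 17.1111 / 106.0000 = 0.161

0.161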